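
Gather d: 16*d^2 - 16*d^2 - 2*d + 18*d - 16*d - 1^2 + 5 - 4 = 0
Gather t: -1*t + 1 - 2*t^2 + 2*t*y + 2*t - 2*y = -2*t^2 + t*(2*y + 1) - 2*y + 1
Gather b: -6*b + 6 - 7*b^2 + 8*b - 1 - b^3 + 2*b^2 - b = -b^3 - 5*b^2 + b + 5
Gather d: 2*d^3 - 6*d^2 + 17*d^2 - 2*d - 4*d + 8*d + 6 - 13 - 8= 2*d^3 + 11*d^2 + 2*d - 15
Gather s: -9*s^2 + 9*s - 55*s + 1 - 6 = -9*s^2 - 46*s - 5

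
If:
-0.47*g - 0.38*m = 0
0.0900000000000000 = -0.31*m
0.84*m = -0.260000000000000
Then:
No Solution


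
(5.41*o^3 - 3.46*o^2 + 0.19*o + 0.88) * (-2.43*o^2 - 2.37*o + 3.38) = -13.1463*o^5 - 4.4139*o^4 + 26.0243*o^3 - 14.2835*o^2 - 1.4434*o + 2.9744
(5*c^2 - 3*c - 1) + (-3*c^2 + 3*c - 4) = 2*c^2 - 5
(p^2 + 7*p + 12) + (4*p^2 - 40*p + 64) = 5*p^2 - 33*p + 76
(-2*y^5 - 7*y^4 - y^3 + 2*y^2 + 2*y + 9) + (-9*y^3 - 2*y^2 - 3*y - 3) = -2*y^5 - 7*y^4 - 10*y^3 - y + 6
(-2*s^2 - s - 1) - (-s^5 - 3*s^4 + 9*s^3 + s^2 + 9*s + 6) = s^5 + 3*s^4 - 9*s^3 - 3*s^2 - 10*s - 7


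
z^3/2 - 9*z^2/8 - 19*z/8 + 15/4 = (z/2 + 1)*(z - 3)*(z - 5/4)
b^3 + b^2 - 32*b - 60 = (b - 6)*(b + 2)*(b + 5)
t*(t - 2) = t^2 - 2*t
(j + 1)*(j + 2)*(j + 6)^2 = j^4 + 15*j^3 + 74*j^2 + 132*j + 72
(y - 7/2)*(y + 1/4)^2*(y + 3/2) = y^4 - 3*y^3/2 - 99*y^2/16 - 11*y/4 - 21/64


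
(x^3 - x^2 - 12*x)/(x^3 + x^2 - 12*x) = (x^2 - x - 12)/(x^2 + x - 12)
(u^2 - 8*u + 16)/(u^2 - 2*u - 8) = (u - 4)/(u + 2)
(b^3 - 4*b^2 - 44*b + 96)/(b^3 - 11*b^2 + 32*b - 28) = (b^2 - 2*b - 48)/(b^2 - 9*b + 14)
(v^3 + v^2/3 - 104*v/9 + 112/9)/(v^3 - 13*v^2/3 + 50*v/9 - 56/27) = 3*(v + 4)/(3*v - 2)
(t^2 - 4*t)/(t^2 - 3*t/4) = 4*(t - 4)/(4*t - 3)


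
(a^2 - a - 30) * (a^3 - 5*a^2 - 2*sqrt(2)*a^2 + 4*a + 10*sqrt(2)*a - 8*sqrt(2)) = a^5 - 6*a^4 - 2*sqrt(2)*a^4 - 21*a^3 + 12*sqrt(2)*a^3 + 42*sqrt(2)*a^2 + 146*a^2 - 292*sqrt(2)*a - 120*a + 240*sqrt(2)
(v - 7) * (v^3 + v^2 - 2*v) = v^4 - 6*v^3 - 9*v^2 + 14*v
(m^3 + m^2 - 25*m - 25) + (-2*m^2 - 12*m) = m^3 - m^2 - 37*m - 25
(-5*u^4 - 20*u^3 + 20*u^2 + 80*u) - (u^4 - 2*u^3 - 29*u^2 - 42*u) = -6*u^4 - 18*u^3 + 49*u^2 + 122*u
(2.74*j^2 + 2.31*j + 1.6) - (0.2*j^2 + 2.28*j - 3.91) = 2.54*j^2 + 0.0300000000000002*j + 5.51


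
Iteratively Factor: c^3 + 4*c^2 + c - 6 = (c + 2)*(c^2 + 2*c - 3) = (c + 2)*(c + 3)*(c - 1)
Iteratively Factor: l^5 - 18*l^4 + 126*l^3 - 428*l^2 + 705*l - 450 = (l - 3)*(l^4 - 15*l^3 + 81*l^2 - 185*l + 150) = (l - 5)*(l - 3)*(l^3 - 10*l^2 + 31*l - 30) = (l - 5)*(l - 3)*(l - 2)*(l^2 - 8*l + 15) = (l - 5)^2*(l - 3)*(l - 2)*(l - 3)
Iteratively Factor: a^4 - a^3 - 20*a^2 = (a - 5)*(a^3 + 4*a^2) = a*(a - 5)*(a^2 + 4*a) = a^2*(a - 5)*(a + 4)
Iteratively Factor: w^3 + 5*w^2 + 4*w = (w + 4)*(w^2 + w) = (w + 1)*(w + 4)*(w)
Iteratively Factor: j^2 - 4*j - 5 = (j + 1)*(j - 5)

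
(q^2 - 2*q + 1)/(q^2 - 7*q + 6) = (q - 1)/(q - 6)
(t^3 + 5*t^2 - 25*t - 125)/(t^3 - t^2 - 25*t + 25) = (t + 5)/(t - 1)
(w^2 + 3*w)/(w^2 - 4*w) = (w + 3)/(w - 4)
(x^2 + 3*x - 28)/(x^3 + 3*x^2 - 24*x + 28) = (x - 4)/(x^2 - 4*x + 4)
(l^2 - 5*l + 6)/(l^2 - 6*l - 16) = (-l^2 + 5*l - 6)/(-l^2 + 6*l + 16)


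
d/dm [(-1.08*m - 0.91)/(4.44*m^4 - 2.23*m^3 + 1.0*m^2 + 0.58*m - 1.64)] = (14.3856*m^4 + 11.3448*m^3 - 5.0079*m^2 + 1.82*m + 2.299)/(19.7136*m^8 - 19.8024*m^7 + 13.8529*m^6 + 0.6904*m^5 - 16.15*m^4 + 8.4744*m^3 - 2.9436*m^2 - 1.9024*m + 2.6896)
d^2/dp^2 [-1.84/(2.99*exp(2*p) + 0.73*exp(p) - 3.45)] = (-1.84*(5.98*exp(p) + 0.73)*(11.96*exp(p) + 1.46)*exp(p) + (22.0064*exp(p) + 1.3432)*(2.99*exp(2*p) + 0.73*exp(p) - 3.45))*exp(p)/(2.99*exp(2*p) + 0.73*exp(p) - 3.45)^3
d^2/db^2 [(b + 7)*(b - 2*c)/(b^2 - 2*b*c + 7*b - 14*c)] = 0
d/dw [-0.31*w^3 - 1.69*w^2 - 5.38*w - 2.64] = -0.93*w^2 - 3.38*w - 5.38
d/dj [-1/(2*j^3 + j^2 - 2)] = 2*j*(3*j + 1)/(2*j^3 + j^2 - 2)^2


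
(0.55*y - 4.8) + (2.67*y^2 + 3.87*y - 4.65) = 2.67*y^2 + 4.42*y - 9.45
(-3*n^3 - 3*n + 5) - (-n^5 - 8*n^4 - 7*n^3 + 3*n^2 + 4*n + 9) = n^5 + 8*n^4 + 4*n^3 - 3*n^2 - 7*n - 4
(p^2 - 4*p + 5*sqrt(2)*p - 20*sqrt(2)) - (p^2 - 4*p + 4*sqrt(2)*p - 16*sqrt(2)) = sqrt(2)*p - 4*sqrt(2)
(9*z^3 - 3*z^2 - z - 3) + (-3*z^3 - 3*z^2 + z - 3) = 6*z^3 - 6*z^2 - 6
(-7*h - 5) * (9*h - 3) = -63*h^2 - 24*h + 15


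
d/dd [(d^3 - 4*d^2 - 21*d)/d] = 2*d - 4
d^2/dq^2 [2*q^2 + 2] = 4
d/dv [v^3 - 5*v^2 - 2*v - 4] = 3*v^2 - 10*v - 2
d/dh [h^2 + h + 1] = 2*h + 1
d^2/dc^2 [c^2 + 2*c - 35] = 2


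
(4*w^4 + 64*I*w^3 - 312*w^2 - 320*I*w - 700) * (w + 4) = 4*w^5 + 16*w^4 + 64*I*w^4 - 312*w^3 + 256*I*w^3 - 1248*w^2 - 320*I*w^2 - 700*w - 1280*I*w - 2800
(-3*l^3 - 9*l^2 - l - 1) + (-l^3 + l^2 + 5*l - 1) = -4*l^3 - 8*l^2 + 4*l - 2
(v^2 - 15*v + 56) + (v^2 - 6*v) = 2*v^2 - 21*v + 56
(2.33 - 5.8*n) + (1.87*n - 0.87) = 1.46 - 3.93*n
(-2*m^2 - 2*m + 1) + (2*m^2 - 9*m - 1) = -11*m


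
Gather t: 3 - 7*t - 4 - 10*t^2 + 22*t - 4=-10*t^2 + 15*t - 5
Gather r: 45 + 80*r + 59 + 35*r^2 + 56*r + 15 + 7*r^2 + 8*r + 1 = 42*r^2 + 144*r + 120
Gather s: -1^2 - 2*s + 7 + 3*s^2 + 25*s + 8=3*s^2 + 23*s + 14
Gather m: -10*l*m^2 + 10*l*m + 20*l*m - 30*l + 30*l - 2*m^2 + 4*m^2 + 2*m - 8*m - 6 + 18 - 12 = m^2*(2 - 10*l) + m*(30*l - 6)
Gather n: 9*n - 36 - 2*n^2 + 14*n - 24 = -2*n^2 + 23*n - 60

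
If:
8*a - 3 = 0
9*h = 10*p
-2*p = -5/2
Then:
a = 3/8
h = 25/18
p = 5/4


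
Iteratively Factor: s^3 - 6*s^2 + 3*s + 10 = (s - 5)*(s^2 - s - 2) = (s - 5)*(s - 2)*(s + 1)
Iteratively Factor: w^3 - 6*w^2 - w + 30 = (w - 5)*(w^2 - w - 6) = (w - 5)*(w - 3)*(w + 2)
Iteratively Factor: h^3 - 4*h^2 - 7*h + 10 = (h + 2)*(h^2 - 6*h + 5) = (h - 1)*(h + 2)*(h - 5)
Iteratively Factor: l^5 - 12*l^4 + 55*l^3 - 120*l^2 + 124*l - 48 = (l - 2)*(l^4 - 10*l^3 + 35*l^2 - 50*l + 24) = (l - 2)^2*(l^3 - 8*l^2 + 19*l - 12) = (l - 4)*(l - 2)^2*(l^2 - 4*l + 3) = (l - 4)*(l - 3)*(l - 2)^2*(l - 1)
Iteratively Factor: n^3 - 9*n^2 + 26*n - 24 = (n - 3)*(n^2 - 6*n + 8) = (n - 4)*(n - 3)*(n - 2)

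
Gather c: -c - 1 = -c - 1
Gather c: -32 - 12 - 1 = -45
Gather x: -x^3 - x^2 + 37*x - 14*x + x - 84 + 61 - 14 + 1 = -x^3 - x^2 + 24*x - 36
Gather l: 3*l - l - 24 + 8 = 2*l - 16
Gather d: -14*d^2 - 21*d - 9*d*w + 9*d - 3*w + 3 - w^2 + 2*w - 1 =-14*d^2 + d*(-9*w - 12) - w^2 - w + 2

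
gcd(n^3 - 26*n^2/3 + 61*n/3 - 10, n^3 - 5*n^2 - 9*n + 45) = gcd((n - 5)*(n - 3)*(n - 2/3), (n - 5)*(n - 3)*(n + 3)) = n^2 - 8*n + 15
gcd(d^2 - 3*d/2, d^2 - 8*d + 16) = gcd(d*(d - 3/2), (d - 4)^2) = 1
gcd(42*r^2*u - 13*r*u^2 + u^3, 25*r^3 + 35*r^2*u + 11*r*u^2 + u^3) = 1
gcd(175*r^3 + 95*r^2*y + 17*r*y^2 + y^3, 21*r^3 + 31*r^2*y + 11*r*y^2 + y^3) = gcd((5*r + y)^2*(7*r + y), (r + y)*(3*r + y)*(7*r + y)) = 7*r + y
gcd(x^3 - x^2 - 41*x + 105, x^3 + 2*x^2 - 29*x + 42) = x^2 + 4*x - 21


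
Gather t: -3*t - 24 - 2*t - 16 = -5*t - 40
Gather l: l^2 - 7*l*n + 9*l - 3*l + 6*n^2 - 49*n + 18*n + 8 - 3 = l^2 + l*(6 - 7*n) + 6*n^2 - 31*n + 5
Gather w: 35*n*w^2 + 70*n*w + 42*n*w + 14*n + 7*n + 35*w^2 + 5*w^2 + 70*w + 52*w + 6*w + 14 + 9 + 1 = 21*n + w^2*(35*n + 40) + w*(112*n + 128) + 24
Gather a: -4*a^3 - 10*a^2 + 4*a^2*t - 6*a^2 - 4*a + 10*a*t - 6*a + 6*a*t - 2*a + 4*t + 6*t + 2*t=-4*a^3 + a^2*(4*t - 16) + a*(16*t - 12) + 12*t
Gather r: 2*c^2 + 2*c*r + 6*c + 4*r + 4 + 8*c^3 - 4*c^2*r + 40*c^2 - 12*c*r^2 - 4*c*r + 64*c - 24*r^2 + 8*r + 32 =8*c^3 + 42*c^2 + 70*c + r^2*(-12*c - 24) + r*(-4*c^2 - 2*c + 12) + 36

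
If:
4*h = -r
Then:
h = -r/4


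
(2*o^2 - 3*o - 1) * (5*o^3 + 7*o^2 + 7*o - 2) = 10*o^5 - o^4 - 12*o^3 - 32*o^2 - o + 2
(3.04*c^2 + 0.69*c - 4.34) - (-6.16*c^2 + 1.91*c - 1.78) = 9.2*c^2 - 1.22*c - 2.56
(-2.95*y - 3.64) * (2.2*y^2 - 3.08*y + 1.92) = -6.49*y^3 + 1.078*y^2 + 5.5472*y - 6.9888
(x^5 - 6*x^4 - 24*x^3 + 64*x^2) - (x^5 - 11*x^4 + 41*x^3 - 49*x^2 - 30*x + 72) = 5*x^4 - 65*x^3 + 113*x^2 + 30*x - 72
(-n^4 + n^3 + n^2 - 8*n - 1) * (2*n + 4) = -2*n^5 - 2*n^4 + 6*n^3 - 12*n^2 - 34*n - 4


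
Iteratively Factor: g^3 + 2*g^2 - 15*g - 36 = (g + 3)*(g^2 - g - 12) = (g - 4)*(g + 3)*(g + 3)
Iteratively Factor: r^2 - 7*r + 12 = (r - 4)*(r - 3)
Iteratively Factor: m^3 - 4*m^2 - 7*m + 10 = (m + 2)*(m^2 - 6*m + 5) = (m - 1)*(m + 2)*(m - 5)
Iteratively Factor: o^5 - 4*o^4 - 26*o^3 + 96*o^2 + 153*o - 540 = (o + 3)*(o^4 - 7*o^3 - 5*o^2 + 111*o - 180) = (o - 3)*(o + 3)*(o^3 - 4*o^2 - 17*o + 60) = (o - 3)*(o + 3)*(o + 4)*(o^2 - 8*o + 15) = (o - 3)^2*(o + 3)*(o + 4)*(o - 5)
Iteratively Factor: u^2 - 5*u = (u - 5)*(u)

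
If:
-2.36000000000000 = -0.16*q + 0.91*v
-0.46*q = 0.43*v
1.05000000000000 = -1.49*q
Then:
No Solution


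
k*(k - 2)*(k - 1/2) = k^3 - 5*k^2/2 + k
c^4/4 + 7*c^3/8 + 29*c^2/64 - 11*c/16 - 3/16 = (c/4 + 1/2)*(c - 3/4)*(c + 1/4)*(c + 2)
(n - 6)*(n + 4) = n^2 - 2*n - 24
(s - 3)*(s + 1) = s^2 - 2*s - 3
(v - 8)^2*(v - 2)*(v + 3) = v^4 - 15*v^3 + 42*v^2 + 160*v - 384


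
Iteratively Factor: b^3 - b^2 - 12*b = (b + 3)*(b^2 - 4*b) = b*(b + 3)*(b - 4)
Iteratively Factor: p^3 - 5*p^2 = (p)*(p^2 - 5*p) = p^2*(p - 5)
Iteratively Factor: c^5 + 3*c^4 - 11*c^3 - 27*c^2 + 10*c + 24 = (c + 4)*(c^4 - c^3 - 7*c^2 + c + 6) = (c + 1)*(c + 4)*(c^3 - 2*c^2 - 5*c + 6) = (c + 1)*(c + 2)*(c + 4)*(c^2 - 4*c + 3) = (c - 1)*(c + 1)*(c + 2)*(c + 4)*(c - 3)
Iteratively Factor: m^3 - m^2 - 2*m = (m + 1)*(m^2 - 2*m) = (m - 2)*(m + 1)*(m)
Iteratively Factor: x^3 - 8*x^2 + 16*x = (x - 4)*(x^2 - 4*x) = (x - 4)^2*(x)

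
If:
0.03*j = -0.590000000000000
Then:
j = -19.67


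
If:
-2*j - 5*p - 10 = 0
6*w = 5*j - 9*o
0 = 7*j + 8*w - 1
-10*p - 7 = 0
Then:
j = -13/4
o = -545/144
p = -7/10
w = 95/32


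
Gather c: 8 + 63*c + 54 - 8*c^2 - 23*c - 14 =-8*c^2 + 40*c + 48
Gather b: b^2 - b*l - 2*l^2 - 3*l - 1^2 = b^2 - b*l - 2*l^2 - 3*l - 1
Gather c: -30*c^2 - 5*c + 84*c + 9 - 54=-30*c^2 + 79*c - 45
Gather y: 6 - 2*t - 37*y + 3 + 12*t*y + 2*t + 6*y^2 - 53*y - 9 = 6*y^2 + y*(12*t - 90)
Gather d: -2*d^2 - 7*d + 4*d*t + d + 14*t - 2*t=-2*d^2 + d*(4*t - 6) + 12*t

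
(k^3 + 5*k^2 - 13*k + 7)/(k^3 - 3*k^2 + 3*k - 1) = (k + 7)/(k - 1)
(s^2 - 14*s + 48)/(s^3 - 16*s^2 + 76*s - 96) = 1/(s - 2)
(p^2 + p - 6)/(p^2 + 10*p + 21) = (p - 2)/(p + 7)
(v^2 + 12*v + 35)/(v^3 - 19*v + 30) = (v + 7)/(v^2 - 5*v + 6)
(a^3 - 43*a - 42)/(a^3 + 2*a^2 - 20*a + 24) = (a^2 - 6*a - 7)/(a^2 - 4*a + 4)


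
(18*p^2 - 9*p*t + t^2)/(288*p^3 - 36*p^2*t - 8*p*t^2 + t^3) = (3*p - t)/(48*p^2 + 2*p*t - t^2)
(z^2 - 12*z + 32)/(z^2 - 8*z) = (z - 4)/z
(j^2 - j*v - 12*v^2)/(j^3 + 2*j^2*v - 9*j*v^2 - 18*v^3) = (-j + 4*v)/(-j^2 + j*v + 6*v^2)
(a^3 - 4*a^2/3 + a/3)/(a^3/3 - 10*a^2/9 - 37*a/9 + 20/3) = 3*a*(3*a^2 - 4*a + 1)/(3*a^3 - 10*a^2 - 37*a + 60)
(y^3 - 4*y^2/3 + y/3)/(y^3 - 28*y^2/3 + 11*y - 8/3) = y/(y - 8)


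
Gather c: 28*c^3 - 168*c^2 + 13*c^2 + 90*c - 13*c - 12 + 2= 28*c^3 - 155*c^2 + 77*c - 10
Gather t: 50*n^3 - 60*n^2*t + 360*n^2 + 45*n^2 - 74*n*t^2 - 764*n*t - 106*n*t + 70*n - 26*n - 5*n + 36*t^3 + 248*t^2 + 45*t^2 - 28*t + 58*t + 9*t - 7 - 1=50*n^3 + 405*n^2 + 39*n + 36*t^3 + t^2*(293 - 74*n) + t*(-60*n^2 - 870*n + 39) - 8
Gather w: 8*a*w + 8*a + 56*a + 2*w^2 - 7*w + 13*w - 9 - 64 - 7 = 64*a + 2*w^2 + w*(8*a + 6) - 80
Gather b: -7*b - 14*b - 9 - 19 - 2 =-21*b - 30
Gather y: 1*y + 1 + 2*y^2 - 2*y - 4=2*y^2 - y - 3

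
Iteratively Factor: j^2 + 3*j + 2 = (j + 1)*(j + 2)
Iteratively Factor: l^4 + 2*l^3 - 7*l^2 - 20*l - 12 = (l + 2)*(l^3 - 7*l - 6) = (l - 3)*(l + 2)*(l^2 + 3*l + 2) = (l - 3)*(l + 2)^2*(l + 1)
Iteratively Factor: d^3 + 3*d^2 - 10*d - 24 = (d + 2)*(d^2 + d - 12) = (d - 3)*(d + 2)*(d + 4)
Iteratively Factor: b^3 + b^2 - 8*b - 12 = (b - 3)*(b^2 + 4*b + 4) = (b - 3)*(b + 2)*(b + 2)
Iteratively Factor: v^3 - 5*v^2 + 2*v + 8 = (v - 2)*(v^2 - 3*v - 4) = (v - 4)*(v - 2)*(v + 1)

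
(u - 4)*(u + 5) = u^2 + u - 20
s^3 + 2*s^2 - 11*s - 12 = (s - 3)*(s + 1)*(s + 4)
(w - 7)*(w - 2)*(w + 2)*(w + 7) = w^4 - 53*w^2 + 196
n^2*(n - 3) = n^3 - 3*n^2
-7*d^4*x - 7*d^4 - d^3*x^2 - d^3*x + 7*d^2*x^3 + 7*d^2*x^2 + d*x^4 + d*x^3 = (-d + x)*(d + x)*(7*d + x)*(d*x + d)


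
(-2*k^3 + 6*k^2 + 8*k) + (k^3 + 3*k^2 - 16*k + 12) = -k^3 + 9*k^2 - 8*k + 12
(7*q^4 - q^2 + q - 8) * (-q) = -7*q^5 + q^3 - q^2 + 8*q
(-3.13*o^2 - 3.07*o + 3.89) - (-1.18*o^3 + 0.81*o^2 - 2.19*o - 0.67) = 1.18*o^3 - 3.94*o^2 - 0.88*o + 4.56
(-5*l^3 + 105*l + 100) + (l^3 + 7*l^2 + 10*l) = -4*l^3 + 7*l^2 + 115*l + 100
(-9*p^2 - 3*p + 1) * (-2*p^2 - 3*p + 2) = 18*p^4 + 33*p^3 - 11*p^2 - 9*p + 2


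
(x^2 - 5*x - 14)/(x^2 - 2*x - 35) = (x + 2)/(x + 5)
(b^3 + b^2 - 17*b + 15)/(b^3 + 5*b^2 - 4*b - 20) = (b^2 - 4*b + 3)/(b^2 - 4)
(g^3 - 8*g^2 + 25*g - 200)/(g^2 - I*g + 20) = (g^2 + g*(-8 + 5*I) - 40*I)/(g + 4*I)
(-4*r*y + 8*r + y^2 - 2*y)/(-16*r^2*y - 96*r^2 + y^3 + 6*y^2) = (y - 2)/(4*r*y + 24*r + y^2 + 6*y)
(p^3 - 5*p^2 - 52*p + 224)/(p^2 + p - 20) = (p^2 - p - 56)/(p + 5)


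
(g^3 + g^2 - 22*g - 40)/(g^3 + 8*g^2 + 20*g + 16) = (g - 5)/(g + 2)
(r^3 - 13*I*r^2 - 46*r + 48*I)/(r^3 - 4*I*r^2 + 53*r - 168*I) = (r - 2*I)/(r + 7*I)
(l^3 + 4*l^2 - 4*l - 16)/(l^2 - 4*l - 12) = (l^2 + 2*l - 8)/(l - 6)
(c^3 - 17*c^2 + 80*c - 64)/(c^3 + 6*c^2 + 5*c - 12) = (c^2 - 16*c + 64)/(c^2 + 7*c + 12)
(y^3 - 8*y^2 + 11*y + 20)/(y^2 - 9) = (y^3 - 8*y^2 + 11*y + 20)/(y^2 - 9)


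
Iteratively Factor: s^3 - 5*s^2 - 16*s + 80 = (s - 4)*(s^2 - s - 20) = (s - 5)*(s - 4)*(s + 4)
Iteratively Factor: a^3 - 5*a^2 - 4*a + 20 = (a - 5)*(a^2 - 4) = (a - 5)*(a + 2)*(a - 2)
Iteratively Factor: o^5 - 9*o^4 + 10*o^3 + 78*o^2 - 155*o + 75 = (o - 5)*(o^4 - 4*o^3 - 10*o^2 + 28*o - 15) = (o - 5)*(o - 1)*(o^3 - 3*o^2 - 13*o + 15) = (o - 5)*(o - 1)^2*(o^2 - 2*o - 15) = (o - 5)*(o - 1)^2*(o + 3)*(o - 5)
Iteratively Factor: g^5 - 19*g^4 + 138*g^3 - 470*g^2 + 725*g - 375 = (g - 5)*(g^4 - 14*g^3 + 68*g^2 - 130*g + 75) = (g - 5)^2*(g^3 - 9*g^2 + 23*g - 15) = (g - 5)^2*(g - 3)*(g^2 - 6*g + 5) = (g - 5)^3*(g - 3)*(g - 1)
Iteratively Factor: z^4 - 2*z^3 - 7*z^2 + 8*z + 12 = (z - 2)*(z^3 - 7*z - 6) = (z - 3)*(z - 2)*(z^2 + 3*z + 2) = (z - 3)*(z - 2)*(z + 1)*(z + 2)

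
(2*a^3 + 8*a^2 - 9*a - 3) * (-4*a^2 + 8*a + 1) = -8*a^5 - 16*a^4 + 102*a^3 - 52*a^2 - 33*a - 3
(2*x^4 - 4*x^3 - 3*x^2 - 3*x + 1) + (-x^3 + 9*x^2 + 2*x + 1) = 2*x^4 - 5*x^3 + 6*x^2 - x + 2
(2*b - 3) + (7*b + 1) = 9*b - 2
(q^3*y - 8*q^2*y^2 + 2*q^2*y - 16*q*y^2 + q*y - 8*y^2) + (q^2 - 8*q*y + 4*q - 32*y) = q^3*y - 8*q^2*y^2 + 2*q^2*y + q^2 - 16*q*y^2 - 7*q*y + 4*q - 8*y^2 - 32*y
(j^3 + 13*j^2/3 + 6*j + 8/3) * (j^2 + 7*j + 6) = j^5 + 34*j^4/3 + 127*j^3/3 + 212*j^2/3 + 164*j/3 + 16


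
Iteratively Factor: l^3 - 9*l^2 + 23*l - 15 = (l - 1)*(l^2 - 8*l + 15) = (l - 5)*(l - 1)*(l - 3)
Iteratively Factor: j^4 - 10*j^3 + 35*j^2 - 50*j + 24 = (j - 4)*(j^3 - 6*j^2 + 11*j - 6) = (j - 4)*(j - 3)*(j^2 - 3*j + 2) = (j - 4)*(j - 3)*(j - 1)*(j - 2)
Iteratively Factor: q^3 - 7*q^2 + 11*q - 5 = (q - 5)*(q^2 - 2*q + 1) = (q - 5)*(q - 1)*(q - 1)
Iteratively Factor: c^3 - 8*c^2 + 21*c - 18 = (c - 3)*(c^2 - 5*c + 6) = (c - 3)*(c - 2)*(c - 3)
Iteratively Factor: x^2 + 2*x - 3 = (x + 3)*(x - 1)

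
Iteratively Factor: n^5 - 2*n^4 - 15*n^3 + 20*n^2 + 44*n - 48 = (n - 4)*(n^4 + 2*n^3 - 7*n^2 - 8*n + 12) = (n - 4)*(n + 2)*(n^3 - 7*n + 6) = (n - 4)*(n - 2)*(n + 2)*(n^2 + 2*n - 3) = (n - 4)*(n - 2)*(n - 1)*(n + 2)*(n + 3)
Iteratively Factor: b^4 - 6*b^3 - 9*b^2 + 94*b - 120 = (b - 2)*(b^3 - 4*b^2 - 17*b + 60) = (b - 3)*(b - 2)*(b^2 - b - 20) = (b - 5)*(b - 3)*(b - 2)*(b + 4)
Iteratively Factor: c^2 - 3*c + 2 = (c - 2)*(c - 1)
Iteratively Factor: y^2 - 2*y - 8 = (y + 2)*(y - 4)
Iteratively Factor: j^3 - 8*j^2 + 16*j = (j)*(j^2 - 8*j + 16) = j*(j - 4)*(j - 4)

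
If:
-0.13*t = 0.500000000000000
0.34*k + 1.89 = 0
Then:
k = -5.56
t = -3.85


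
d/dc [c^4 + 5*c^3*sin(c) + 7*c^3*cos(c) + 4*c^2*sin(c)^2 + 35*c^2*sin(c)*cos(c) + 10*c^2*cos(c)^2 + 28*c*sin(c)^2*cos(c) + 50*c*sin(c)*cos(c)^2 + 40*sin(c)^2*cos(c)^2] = -7*c^3*sin(c) + 5*c^3*cos(c) + 4*c^3 + 15*c^2*sin(c) - 6*c^2*sin(2*c) + 21*c^2*cos(c) + 35*c^2*cos(2*c) - 7*c*sin(c) + 35*c*sin(2*c) + 21*c*sin(3*c) + 25*c*cos(c)/2 + 6*c*cos(2*c) + 75*c*cos(3*c)/2 + 14*c + 25*sin(c)/2 + 25*sin(3*c)/2 + 20*sin(4*c) + 7*cos(c) - 7*cos(3*c)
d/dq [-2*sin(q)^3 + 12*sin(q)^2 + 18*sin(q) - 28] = 6*(4*sin(q) + cos(q)^2 + 2)*cos(q)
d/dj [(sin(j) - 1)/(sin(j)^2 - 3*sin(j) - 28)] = (2*sin(j) + cos(j)^2 - 32)*cos(j)/((sin(j) - 7)^2*(sin(j) + 4)^2)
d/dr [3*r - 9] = 3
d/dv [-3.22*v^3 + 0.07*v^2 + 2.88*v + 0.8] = -9.66*v^2 + 0.14*v + 2.88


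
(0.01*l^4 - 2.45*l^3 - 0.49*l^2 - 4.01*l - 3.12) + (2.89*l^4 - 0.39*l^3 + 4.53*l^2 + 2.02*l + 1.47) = 2.9*l^4 - 2.84*l^3 + 4.04*l^2 - 1.99*l - 1.65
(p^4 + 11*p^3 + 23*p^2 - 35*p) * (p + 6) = p^5 + 17*p^4 + 89*p^3 + 103*p^2 - 210*p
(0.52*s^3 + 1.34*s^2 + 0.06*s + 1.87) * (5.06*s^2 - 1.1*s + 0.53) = 2.6312*s^5 + 6.2084*s^4 - 0.8948*s^3 + 10.1064*s^2 - 2.0252*s + 0.9911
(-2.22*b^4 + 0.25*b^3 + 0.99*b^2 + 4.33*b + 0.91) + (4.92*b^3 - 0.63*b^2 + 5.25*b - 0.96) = -2.22*b^4 + 5.17*b^3 + 0.36*b^2 + 9.58*b - 0.0499999999999999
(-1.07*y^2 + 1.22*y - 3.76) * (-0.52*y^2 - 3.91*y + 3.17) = 0.5564*y^4 + 3.5493*y^3 - 6.2069*y^2 + 18.569*y - 11.9192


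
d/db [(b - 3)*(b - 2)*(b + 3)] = 3*b^2 - 4*b - 9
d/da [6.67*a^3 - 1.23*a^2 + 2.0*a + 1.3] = 20.01*a^2 - 2.46*a + 2.0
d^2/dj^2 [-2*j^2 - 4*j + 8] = -4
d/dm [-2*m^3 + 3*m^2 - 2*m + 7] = -6*m^2 + 6*m - 2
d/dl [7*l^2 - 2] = 14*l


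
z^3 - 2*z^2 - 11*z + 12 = (z - 4)*(z - 1)*(z + 3)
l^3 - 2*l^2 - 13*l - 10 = (l - 5)*(l + 1)*(l + 2)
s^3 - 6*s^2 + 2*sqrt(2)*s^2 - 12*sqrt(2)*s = s*(s - 6)*(s + 2*sqrt(2))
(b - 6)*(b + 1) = b^2 - 5*b - 6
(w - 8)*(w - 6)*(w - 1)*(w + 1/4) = w^4 - 59*w^3/4 + 233*w^2/4 - 65*w/2 - 12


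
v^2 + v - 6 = (v - 2)*(v + 3)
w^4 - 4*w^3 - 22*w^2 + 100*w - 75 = (w - 5)*(w - 3)*(w - 1)*(w + 5)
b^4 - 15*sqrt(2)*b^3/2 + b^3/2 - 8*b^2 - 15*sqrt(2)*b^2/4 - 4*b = b*(b + 1/2)*(b - 8*sqrt(2))*(b + sqrt(2)/2)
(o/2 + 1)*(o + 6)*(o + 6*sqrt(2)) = o^3/2 + 4*o^2 + 3*sqrt(2)*o^2 + 6*o + 24*sqrt(2)*o + 36*sqrt(2)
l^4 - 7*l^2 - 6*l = l*(l - 3)*(l + 1)*(l + 2)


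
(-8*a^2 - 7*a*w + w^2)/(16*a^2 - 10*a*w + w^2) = (a + w)/(-2*a + w)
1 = 1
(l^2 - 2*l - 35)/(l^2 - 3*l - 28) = (l + 5)/(l + 4)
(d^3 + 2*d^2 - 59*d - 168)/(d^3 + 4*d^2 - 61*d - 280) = (d + 3)/(d + 5)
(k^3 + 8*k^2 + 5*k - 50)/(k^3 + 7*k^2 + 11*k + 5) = (k^2 + 3*k - 10)/(k^2 + 2*k + 1)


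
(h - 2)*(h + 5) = h^2 + 3*h - 10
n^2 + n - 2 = (n - 1)*(n + 2)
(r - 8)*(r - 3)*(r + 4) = r^3 - 7*r^2 - 20*r + 96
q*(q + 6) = q^2 + 6*q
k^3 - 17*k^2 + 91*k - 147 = (k - 7)^2*(k - 3)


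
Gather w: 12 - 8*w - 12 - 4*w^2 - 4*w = -4*w^2 - 12*w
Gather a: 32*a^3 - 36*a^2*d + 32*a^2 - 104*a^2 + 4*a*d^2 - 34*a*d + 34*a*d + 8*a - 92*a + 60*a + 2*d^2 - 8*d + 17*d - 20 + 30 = 32*a^3 + a^2*(-36*d - 72) + a*(4*d^2 - 24) + 2*d^2 + 9*d + 10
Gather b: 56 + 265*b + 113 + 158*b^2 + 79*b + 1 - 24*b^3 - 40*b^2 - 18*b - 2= -24*b^3 + 118*b^2 + 326*b + 168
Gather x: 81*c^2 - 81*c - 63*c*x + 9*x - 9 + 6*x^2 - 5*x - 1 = 81*c^2 - 81*c + 6*x^2 + x*(4 - 63*c) - 10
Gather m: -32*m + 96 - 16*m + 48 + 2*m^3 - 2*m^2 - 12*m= 2*m^3 - 2*m^2 - 60*m + 144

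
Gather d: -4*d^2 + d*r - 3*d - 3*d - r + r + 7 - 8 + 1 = -4*d^2 + d*(r - 6)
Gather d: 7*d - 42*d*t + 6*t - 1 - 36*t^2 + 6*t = d*(7 - 42*t) - 36*t^2 + 12*t - 1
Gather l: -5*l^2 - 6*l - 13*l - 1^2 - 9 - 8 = -5*l^2 - 19*l - 18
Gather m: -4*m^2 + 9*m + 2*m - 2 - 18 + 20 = -4*m^2 + 11*m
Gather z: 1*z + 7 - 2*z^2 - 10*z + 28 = -2*z^2 - 9*z + 35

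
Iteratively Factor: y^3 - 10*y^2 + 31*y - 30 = (y - 2)*(y^2 - 8*y + 15) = (y - 3)*(y - 2)*(y - 5)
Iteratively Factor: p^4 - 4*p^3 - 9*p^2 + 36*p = (p - 3)*(p^3 - p^2 - 12*p) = (p - 3)*(p + 3)*(p^2 - 4*p) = p*(p - 3)*(p + 3)*(p - 4)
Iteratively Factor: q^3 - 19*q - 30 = (q + 2)*(q^2 - 2*q - 15) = (q - 5)*(q + 2)*(q + 3)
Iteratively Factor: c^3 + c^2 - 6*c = (c + 3)*(c^2 - 2*c) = c*(c + 3)*(c - 2)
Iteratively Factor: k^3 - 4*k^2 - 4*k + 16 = (k - 4)*(k^2 - 4) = (k - 4)*(k - 2)*(k + 2)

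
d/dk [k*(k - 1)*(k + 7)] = 3*k^2 + 12*k - 7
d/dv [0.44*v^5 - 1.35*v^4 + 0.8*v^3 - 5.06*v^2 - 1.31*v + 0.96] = 2.2*v^4 - 5.4*v^3 + 2.4*v^2 - 10.12*v - 1.31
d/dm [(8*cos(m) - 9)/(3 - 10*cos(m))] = 66*sin(m)/(10*cos(m) - 3)^2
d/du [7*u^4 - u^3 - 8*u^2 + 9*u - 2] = 28*u^3 - 3*u^2 - 16*u + 9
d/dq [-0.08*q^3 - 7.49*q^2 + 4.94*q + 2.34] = -0.24*q^2 - 14.98*q + 4.94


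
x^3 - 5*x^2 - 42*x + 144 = (x - 8)*(x - 3)*(x + 6)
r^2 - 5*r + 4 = (r - 4)*(r - 1)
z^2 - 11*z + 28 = (z - 7)*(z - 4)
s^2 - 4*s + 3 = (s - 3)*(s - 1)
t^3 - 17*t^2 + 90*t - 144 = (t - 8)*(t - 6)*(t - 3)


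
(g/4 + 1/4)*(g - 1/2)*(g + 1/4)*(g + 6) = g^4/4 + 27*g^3/16 + 33*g^2/32 - 19*g/32 - 3/16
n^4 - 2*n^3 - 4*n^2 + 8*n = n*(n - 2)^2*(n + 2)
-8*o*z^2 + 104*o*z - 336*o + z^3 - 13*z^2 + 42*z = (-8*o + z)*(z - 7)*(z - 6)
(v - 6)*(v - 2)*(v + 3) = v^3 - 5*v^2 - 12*v + 36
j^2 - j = j*(j - 1)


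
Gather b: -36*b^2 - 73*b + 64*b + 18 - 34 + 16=-36*b^2 - 9*b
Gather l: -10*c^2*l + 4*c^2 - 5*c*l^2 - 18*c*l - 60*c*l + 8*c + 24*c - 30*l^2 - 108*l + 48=4*c^2 + 32*c + l^2*(-5*c - 30) + l*(-10*c^2 - 78*c - 108) + 48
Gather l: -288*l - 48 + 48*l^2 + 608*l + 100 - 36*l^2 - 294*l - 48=12*l^2 + 26*l + 4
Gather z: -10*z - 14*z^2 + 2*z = -14*z^2 - 8*z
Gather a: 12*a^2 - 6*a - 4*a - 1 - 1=12*a^2 - 10*a - 2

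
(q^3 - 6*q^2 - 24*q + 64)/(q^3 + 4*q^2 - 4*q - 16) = (q - 8)/(q + 2)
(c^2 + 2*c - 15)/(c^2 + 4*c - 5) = (c - 3)/(c - 1)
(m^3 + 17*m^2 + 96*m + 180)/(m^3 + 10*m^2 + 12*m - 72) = (m + 5)/(m - 2)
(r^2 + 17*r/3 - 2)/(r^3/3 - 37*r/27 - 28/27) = 9*(-3*r^2 - 17*r + 6)/(-9*r^3 + 37*r + 28)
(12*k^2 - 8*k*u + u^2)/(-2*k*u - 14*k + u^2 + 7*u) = (-6*k + u)/(u + 7)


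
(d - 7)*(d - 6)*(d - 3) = d^3 - 16*d^2 + 81*d - 126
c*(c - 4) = c^2 - 4*c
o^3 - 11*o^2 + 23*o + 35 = (o - 7)*(o - 5)*(o + 1)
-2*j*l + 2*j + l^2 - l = (-2*j + l)*(l - 1)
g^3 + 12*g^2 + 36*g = g*(g + 6)^2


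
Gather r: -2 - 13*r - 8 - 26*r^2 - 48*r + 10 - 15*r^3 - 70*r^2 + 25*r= -15*r^3 - 96*r^2 - 36*r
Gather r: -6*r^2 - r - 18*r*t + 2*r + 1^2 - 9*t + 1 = -6*r^2 + r*(1 - 18*t) - 9*t + 2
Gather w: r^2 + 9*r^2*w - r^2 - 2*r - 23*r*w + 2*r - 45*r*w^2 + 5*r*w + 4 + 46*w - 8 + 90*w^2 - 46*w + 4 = w^2*(90 - 45*r) + w*(9*r^2 - 18*r)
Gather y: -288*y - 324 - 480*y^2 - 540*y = -480*y^2 - 828*y - 324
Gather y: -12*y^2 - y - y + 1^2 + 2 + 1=-12*y^2 - 2*y + 4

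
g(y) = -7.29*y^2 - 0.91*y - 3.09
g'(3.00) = -44.65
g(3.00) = -71.43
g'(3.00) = -44.65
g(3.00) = -71.43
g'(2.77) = -41.30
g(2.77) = -61.55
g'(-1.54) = 21.54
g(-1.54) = -18.98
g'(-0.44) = 5.51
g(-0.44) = -4.10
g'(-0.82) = 11.05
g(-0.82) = -7.25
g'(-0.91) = 12.36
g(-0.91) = -8.30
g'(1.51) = -22.93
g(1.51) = -21.09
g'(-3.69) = 52.89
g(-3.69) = -98.99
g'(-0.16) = 1.42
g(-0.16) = -3.13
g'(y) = -14.58*y - 0.91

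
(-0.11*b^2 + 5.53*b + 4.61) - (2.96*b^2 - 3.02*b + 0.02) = -3.07*b^2 + 8.55*b + 4.59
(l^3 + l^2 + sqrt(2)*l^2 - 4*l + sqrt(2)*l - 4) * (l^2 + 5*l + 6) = l^5 + sqrt(2)*l^4 + 6*l^4 + 7*l^3 + 6*sqrt(2)*l^3 - 18*l^2 + 11*sqrt(2)*l^2 - 44*l + 6*sqrt(2)*l - 24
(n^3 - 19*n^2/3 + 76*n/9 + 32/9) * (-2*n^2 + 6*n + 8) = -2*n^5 + 56*n^4/3 - 422*n^3/9 - 64*n^2/9 + 800*n/9 + 256/9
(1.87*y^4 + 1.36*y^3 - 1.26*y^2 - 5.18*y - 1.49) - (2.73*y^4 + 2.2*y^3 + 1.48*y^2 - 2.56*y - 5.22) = -0.86*y^4 - 0.84*y^3 - 2.74*y^2 - 2.62*y + 3.73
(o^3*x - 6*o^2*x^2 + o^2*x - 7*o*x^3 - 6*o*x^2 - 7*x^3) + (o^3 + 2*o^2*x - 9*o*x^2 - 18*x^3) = o^3*x + o^3 - 6*o^2*x^2 + 3*o^2*x - 7*o*x^3 - 15*o*x^2 - 25*x^3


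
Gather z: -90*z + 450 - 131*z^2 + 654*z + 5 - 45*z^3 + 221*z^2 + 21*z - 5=-45*z^3 + 90*z^2 + 585*z + 450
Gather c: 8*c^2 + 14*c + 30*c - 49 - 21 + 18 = 8*c^2 + 44*c - 52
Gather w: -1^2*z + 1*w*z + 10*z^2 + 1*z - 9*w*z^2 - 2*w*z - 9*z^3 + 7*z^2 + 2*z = w*(-9*z^2 - z) - 9*z^3 + 17*z^2 + 2*z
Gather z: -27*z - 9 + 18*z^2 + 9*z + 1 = 18*z^2 - 18*z - 8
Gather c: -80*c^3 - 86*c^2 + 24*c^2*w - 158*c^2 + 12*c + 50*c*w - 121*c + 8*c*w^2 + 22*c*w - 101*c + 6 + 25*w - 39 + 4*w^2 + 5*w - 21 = -80*c^3 + c^2*(24*w - 244) + c*(8*w^2 + 72*w - 210) + 4*w^2 + 30*w - 54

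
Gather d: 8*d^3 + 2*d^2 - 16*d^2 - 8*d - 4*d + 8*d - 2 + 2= 8*d^3 - 14*d^2 - 4*d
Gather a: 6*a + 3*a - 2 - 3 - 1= 9*a - 6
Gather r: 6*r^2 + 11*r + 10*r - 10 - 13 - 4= 6*r^2 + 21*r - 27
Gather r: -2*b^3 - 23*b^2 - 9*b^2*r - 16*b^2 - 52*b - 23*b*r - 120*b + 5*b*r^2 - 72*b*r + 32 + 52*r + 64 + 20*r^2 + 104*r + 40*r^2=-2*b^3 - 39*b^2 - 172*b + r^2*(5*b + 60) + r*(-9*b^2 - 95*b + 156) + 96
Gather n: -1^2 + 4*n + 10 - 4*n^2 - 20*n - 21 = -4*n^2 - 16*n - 12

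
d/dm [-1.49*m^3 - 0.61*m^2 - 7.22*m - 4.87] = -4.47*m^2 - 1.22*m - 7.22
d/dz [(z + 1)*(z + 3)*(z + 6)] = 3*z^2 + 20*z + 27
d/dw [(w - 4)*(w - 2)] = 2*w - 6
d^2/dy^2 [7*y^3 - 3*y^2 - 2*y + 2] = 42*y - 6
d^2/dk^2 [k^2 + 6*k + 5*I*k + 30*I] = 2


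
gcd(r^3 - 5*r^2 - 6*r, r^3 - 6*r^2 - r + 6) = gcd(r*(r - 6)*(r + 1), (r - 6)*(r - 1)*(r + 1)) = r^2 - 5*r - 6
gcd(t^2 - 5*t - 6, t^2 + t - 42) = t - 6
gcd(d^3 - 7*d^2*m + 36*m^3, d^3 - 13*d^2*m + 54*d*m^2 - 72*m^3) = d^2 - 9*d*m + 18*m^2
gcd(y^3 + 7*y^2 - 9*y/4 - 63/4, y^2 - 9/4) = y^2 - 9/4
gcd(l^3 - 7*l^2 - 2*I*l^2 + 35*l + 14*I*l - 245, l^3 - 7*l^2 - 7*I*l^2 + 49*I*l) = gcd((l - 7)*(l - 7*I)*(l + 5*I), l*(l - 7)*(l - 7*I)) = l^2 + l*(-7 - 7*I) + 49*I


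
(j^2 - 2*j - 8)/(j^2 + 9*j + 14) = (j - 4)/(j + 7)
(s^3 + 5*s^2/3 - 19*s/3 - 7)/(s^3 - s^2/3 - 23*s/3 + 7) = (s + 1)/(s - 1)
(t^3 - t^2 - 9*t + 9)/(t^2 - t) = t - 9/t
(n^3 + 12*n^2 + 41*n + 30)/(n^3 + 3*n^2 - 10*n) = (n^2 + 7*n + 6)/(n*(n - 2))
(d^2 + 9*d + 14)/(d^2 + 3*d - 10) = (d^2 + 9*d + 14)/(d^2 + 3*d - 10)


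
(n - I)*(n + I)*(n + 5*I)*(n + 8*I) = n^4 + 13*I*n^3 - 39*n^2 + 13*I*n - 40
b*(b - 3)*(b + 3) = b^3 - 9*b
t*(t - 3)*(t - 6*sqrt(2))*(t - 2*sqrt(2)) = t^4 - 8*sqrt(2)*t^3 - 3*t^3 + 24*t^2 + 24*sqrt(2)*t^2 - 72*t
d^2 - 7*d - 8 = (d - 8)*(d + 1)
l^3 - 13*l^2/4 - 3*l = l*(l - 4)*(l + 3/4)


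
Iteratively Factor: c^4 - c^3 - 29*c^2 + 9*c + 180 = (c + 4)*(c^3 - 5*c^2 - 9*c + 45) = (c - 5)*(c + 4)*(c^2 - 9) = (c - 5)*(c + 3)*(c + 4)*(c - 3)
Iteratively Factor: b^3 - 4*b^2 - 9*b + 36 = (b - 3)*(b^2 - b - 12) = (b - 3)*(b + 3)*(b - 4)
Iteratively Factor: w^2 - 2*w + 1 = (w - 1)*(w - 1)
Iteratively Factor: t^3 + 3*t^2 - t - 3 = (t - 1)*(t^2 + 4*t + 3) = (t - 1)*(t + 3)*(t + 1)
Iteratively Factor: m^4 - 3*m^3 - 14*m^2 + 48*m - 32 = (m - 4)*(m^3 + m^2 - 10*m + 8) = (m - 4)*(m - 1)*(m^2 + 2*m - 8) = (m - 4)*(m - 1)*(m + 4)*(m - 2)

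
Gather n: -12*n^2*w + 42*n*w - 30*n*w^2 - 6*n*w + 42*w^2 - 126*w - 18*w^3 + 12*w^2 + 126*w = -12*n^2*w + n*(-30*w^2 + 36*w) - 18*w^3 + 54*w^2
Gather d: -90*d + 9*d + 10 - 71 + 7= -81*d - 54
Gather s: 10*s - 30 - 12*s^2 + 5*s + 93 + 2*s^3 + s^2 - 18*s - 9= 2*s^3 - 11*s^2 - 3*s + 54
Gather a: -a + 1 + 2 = 3 - a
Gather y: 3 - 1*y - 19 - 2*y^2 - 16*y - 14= -2*y^2 - 17*y - 30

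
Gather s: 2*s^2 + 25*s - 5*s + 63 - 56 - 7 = 2*s^2 + 20*s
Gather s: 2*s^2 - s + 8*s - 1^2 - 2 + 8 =2*s^2 + 7*s + 5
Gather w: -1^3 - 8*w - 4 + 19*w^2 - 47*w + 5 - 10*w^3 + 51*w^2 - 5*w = -10*w^3 + 70*w^2 - 60*w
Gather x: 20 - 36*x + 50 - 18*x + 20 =90 - 54*x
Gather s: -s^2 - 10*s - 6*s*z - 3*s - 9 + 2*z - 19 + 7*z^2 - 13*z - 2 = -s^2 + s*(-6*z - 13) + 7*z^2 - 11*z - 30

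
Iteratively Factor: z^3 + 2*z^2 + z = (z)*(z^2 + 2*z + 1) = z*(z + 1)*(z + 1)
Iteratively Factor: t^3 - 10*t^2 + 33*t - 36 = (t - 4)*(t^2 - 6*t + 9) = (t - 4)*(t - 3)*(t - 3)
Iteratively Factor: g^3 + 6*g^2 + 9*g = (g + 3)*(g^2 + 3*g) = g*(g + 3)*(g + 3)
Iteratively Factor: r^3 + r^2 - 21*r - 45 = (r + 3)*(r^2 - 2*r - 15) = (r + 3)^2*(r - 5)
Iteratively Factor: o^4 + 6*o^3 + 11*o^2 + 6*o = (o)*(o^3 + 6*o^2 + 11*o + 6) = o*(o + 2)*(o^2 + 4*o + 3) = o*(o + 1)*(o + 2)*(o + 3)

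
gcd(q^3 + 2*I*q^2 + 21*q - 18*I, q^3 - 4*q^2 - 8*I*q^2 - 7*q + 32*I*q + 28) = q - I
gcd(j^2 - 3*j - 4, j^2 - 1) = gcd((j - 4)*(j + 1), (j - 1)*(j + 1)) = j + 1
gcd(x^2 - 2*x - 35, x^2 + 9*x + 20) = x + 5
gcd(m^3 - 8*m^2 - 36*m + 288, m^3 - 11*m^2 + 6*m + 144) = m^2 - 14*m + 48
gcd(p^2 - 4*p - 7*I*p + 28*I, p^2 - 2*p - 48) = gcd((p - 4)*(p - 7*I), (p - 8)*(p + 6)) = 1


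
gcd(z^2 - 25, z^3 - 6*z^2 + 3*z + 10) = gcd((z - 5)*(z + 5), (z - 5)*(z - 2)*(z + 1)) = z - 5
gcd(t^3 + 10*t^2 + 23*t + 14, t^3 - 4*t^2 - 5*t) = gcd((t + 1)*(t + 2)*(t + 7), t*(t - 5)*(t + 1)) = t + 1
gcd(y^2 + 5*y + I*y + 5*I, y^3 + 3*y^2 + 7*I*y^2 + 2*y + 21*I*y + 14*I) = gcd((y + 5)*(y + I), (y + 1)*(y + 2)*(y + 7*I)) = 1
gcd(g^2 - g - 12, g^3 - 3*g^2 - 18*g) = g + 3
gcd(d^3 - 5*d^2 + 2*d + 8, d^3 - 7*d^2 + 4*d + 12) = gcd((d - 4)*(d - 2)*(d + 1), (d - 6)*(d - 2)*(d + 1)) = d^2 - d - 2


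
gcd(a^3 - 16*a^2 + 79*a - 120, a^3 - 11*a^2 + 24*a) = a^2 - 11*a + 24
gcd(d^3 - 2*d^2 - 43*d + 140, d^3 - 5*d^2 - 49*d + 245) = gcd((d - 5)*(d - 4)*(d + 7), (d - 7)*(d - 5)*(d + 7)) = d^2 + 2*d - 35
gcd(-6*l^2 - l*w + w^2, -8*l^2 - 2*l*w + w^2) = 2*l + w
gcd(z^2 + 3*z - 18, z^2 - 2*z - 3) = z - 3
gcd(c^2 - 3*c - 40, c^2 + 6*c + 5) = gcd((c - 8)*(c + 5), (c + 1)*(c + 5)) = c + 5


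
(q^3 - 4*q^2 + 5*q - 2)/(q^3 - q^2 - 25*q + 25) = (q^2 - 3*q + 2)/(q^2 - 25)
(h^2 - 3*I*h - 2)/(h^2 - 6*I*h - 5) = (h - 2*I)/(h - 5*I)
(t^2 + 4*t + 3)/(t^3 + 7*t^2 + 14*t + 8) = (t + 3)/(t^2 + 6*t + 8)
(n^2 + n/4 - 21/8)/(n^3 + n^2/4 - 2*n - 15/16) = 2*(4*n + 7)/(8*n^2 + 14*n + 5)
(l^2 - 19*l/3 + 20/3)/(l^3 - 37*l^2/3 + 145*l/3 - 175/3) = (3*l - 4)/(3*l^2 - 22*l + 35)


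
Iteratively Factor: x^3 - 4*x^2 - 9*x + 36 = (x + 3)*(x^2 - 7*x + 12) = (x - 3)*(x + 3)*(x - 4)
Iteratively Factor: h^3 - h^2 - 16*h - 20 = (h + 2)*(h^2 - 3*h - 10) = (h - 5)*(h + 2)*(h + 2)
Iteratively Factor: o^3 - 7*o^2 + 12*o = (o - 3)*(o^2 - 4*o) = o*(o - 3)*(o - 4)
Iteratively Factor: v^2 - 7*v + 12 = (v - 4)*(v - 3)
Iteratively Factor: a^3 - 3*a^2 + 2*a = (a - 1)*(a^2 - 2*a) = a*(a - 1)*(a - 2)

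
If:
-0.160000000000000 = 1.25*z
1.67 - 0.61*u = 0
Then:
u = 2.74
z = -0.13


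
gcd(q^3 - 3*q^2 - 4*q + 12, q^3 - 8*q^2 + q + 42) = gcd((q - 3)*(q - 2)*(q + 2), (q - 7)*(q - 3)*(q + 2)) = q^2 - q - 6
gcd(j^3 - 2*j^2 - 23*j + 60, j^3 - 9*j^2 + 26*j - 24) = j^2 - 7*j + 12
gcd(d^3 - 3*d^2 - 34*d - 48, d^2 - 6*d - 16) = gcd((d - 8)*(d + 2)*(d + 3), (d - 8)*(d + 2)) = d^2 - 6*d - 16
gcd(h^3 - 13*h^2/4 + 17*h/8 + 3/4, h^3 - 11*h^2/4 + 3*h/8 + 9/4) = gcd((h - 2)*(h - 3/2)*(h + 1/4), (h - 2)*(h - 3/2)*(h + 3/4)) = h^2 - 7*h/2 + 3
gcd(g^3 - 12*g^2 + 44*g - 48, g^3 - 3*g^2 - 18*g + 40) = g - 2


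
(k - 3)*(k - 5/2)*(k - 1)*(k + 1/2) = k^4 - 6*k^3 + 39*k^2/4 - k - 15/4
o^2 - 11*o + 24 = (o - 8)*(o - 3)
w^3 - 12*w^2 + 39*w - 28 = (w - 7)*(w - 4)*(w - 1)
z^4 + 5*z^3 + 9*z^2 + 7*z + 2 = (z + 1)^3*(z + 2)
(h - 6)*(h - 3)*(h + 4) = h^3 - 5*h^2 - 18*h + 72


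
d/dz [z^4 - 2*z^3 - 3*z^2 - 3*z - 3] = 4*z^3 - 6*z^2 - 6*z - 3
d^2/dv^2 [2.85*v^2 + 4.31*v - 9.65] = 5.70000000000000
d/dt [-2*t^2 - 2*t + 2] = -4*t - 2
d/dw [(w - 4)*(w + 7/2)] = 2*w - 1/2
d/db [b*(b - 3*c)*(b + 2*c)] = 3*b^2 - 2*b*c - 6*c^2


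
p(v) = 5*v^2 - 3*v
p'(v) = 10*v - 3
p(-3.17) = 59.75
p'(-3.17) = -34.70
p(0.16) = -0.35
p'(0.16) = -1.40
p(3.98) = 67.26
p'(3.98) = 36.80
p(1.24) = 3.97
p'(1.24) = 9.40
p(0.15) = -0.34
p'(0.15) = -1.50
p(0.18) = -0.38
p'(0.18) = -1.20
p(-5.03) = 141.59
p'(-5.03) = -53.30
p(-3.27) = 63.27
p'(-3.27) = -35.70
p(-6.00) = 198.00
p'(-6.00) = -63.00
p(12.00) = 684.00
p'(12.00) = 117.00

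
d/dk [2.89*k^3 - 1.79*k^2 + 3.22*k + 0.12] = 8.67*k^2 - 3.58*k + 3.22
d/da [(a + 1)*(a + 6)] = 2*a + 7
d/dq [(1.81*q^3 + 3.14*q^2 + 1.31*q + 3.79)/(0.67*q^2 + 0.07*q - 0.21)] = (1.2127*q^4 + 0.2534*q^3 - 1.7982*q^2 - 6.3974*q - 0.5404)/(0.4489*q^4 + 0.0938*q^3 - 0.2765*q^2 - 0.0294*q + 0.0441)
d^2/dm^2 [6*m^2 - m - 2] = 12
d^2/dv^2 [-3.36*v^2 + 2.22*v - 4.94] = -6.72000000000000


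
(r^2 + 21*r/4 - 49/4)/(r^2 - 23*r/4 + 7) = (r + 7)/(r - 4)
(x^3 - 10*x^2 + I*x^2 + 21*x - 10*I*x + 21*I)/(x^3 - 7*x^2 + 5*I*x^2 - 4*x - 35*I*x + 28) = (x - 3)/(x + 4*I)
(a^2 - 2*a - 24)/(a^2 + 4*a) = (a - 6)/a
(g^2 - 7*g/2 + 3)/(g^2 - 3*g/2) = (g - 2)/g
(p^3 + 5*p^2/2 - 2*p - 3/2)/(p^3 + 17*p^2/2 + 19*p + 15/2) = (p - 1)/(p + 5)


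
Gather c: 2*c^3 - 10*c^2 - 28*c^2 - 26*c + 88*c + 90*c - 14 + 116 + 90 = 2*c^3 - 38*c^2 + 152*c + 192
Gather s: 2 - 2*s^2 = 2 - 2*s^2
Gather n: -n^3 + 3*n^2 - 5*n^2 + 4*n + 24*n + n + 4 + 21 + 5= -n^3 - 2*n^2 + 29*n + 30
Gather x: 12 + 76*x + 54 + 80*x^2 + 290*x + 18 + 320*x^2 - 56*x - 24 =400*x^2 + 310*x + 60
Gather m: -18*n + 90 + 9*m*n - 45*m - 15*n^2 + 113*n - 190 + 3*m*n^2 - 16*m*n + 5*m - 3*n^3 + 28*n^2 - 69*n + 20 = m*(3*n^2 - 7*n - 40) - 3*n^3 + 13*n^2 + 26*n - 80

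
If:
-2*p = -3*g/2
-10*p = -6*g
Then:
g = 0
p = 0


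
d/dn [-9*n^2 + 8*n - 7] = 8 - 18*n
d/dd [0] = 0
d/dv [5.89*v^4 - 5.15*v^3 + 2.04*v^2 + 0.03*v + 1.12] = 23.56*v^3 - 15.45*v^2 + 4.08*v + 0.03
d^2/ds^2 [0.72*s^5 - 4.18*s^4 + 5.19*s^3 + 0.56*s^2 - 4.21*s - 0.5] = 14.4*s^3 - 50.16*s^2 + 31.14*s + 1.12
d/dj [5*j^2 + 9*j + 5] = 10*j + 9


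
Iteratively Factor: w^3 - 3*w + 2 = (w - 1)*(w^2 + w - 2) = (w - 1)*(w + 2)*(w - 1)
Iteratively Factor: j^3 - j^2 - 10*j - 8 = (j + 2)*(j^2 - 3*j - 4) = (j - 4)*(j + 2)*(j + 1)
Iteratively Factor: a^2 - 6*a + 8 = (a - 2)*(a - 4)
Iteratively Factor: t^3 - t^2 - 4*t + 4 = (t - 2)*(t^2 + t - 2) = (t - 2)*(t - 1)*(t + 2)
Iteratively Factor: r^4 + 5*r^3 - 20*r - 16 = (r + 1)*(r^3 + 4*r^2 - 4*r - 16) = (r - 2)*(r + 1)*(r^2 + 6*r + 8) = (r - 2)*(r + 1)*(r + 4)*(r + 2)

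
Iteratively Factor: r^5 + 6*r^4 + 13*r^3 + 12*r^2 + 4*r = (r + 2)*(r^4 + 4*r^3 + 5*r^2 + 2*r) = (r + 1)*(r + 2)*(r^3 + 3*r^2 + 2*r) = (r + 1)*(r + 2)^2*(r^2 + r) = (r + 1)^2*(r + 2)^2*(r)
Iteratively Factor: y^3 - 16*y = (y)*(y^2 - 16) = y*(y - 4)*(y + 4)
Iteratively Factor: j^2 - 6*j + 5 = (j - 1)*(j - 5)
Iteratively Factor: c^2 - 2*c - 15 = (c + 3)*(c - 5)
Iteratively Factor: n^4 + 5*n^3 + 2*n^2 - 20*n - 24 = (n + 3)*(n^3 + 2*n^2 - 4*n - 8) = (n + 2)*(n + 3)*(n^2 - 4) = (n - 2)*(n + 2)*(n + 3)*(n + 2)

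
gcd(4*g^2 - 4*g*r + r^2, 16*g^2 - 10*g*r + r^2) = -2*g + r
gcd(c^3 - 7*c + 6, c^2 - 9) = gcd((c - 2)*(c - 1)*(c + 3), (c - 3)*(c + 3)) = c + 3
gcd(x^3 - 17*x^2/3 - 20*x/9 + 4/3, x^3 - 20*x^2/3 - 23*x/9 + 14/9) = x^2 + x/3 - 2/9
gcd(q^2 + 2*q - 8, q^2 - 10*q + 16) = q - 2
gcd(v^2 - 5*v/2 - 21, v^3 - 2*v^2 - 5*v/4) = 1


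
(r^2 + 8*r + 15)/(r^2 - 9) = (r + 5)/(r - 3)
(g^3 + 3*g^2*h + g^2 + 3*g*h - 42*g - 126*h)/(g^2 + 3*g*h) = g + 1 - 42/g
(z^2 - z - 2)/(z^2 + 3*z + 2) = (z - 2)/(z + 2)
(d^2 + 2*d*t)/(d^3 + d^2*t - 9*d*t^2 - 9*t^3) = d*(d + 2*t)/(d^3 + d^2*t - 9*d*t^2 - 9*t^3)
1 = 1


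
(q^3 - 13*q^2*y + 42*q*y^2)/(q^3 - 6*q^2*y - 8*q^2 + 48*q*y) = (q - 7*y)/(q - 8)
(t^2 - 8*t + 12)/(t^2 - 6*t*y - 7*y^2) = (-t^2 + 8*t - 12)/(-t^2 + 6*t*y + 7*y^2)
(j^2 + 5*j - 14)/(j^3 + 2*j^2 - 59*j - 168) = (j - 2)/(j^2 - 5*j - 24)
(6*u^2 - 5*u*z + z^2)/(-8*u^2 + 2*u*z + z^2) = (-3*u + z)/(4*u + z)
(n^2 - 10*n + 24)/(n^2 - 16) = (n - 6)/(n + 4)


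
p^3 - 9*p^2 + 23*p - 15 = (p - 5)*(p - 3)*(p - 1)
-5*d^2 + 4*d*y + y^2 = (-d + y)*(5*d + y)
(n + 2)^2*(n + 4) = n^3 + 8*n^2 + 20*n + 16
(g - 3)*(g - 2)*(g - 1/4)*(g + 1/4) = g^4 - 5*g^3 + 95*g^2/16 + 5*g/16 - 3/8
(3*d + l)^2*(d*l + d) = 9*d^3*l + 9*d^3 + 6*d^2*l^2 + 6*d^2*l + d*l^3 + d*l^2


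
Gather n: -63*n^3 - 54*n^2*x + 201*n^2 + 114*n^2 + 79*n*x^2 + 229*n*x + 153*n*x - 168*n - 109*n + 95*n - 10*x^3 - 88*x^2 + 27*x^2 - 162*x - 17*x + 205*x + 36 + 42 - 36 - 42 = -63*n^3 + n^2*(315 - 54*x) + n*(79*x^2 + 382*x - 182) - 10*x^3 - 61*x^2 + 26*x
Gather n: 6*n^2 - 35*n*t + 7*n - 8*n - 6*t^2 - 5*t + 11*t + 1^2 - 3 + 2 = 6*n^2 + n*(-35*t - 1) - 6*t^2 + 6*t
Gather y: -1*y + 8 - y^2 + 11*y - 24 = -y^2 + 10*y - 16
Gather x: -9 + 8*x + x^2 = x^2 + 8*x - 9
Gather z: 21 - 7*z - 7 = 14 - 7*z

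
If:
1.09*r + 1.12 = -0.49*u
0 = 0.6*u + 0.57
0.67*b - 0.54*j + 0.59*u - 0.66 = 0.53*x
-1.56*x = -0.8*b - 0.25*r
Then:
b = 1.95*x + 0.187643348623853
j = 1.43796296296296*x - 2.02736843781855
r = -0.60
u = -0.95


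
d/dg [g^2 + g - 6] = 2*g + 1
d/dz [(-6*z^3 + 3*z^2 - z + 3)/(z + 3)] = 3*(-4*z^3 - 17*z^2 + 6*z - 2)/(z^2 + 6*z + 9)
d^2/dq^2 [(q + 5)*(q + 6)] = 2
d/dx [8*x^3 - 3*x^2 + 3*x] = 24*x^2 - 6*x + 3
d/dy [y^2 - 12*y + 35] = 2*y - 12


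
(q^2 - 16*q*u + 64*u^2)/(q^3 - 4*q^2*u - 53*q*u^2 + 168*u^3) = (q - 8*u)/(q^2 + 4*q*u - 21*u^2)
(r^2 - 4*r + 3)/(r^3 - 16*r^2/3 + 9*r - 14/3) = 3*(r - 3)/(3*r^2 - 13*r + 14)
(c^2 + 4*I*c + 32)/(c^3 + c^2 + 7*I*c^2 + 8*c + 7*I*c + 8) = (c - 4*I)/(c^2 + c*(1 - I) - I)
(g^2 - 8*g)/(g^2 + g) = (g - 8)/(g + 1)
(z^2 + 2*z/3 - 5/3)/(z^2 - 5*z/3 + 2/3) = (3*z + 5)/(3*z - 2)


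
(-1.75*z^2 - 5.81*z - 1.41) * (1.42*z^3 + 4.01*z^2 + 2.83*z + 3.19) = -2.485*z^5 - 15.2677*z^4 - 30.2528*z^3 - 27.6789*z^2 - 22.5242*z - 4.4979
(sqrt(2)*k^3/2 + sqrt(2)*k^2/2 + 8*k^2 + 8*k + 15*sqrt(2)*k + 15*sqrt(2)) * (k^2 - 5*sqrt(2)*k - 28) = sqrt(2)*k^5/2 + sqrt(2)*k^4/2 + 3*k^4 - 39*sqrt(2)*k^3 + 3*k^3 - 374*k^2 - 39*sqrt(2)*k^2 - 420*sqrt(2)*k - 374*k - 420*sqrt(2)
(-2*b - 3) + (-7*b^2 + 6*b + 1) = -7*b^2 + 4*b - 2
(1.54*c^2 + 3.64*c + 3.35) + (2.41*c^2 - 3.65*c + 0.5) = 3.95*c^2 - 0.00999999999999979*c + 3.85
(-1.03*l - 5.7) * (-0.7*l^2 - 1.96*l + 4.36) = 0.721*l^3 + 6.0088*l^2 + 6.6812*l - 24.852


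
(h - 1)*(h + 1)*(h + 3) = h^3 + 3*h^2 - h - 3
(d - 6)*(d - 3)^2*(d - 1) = d^4 - 13*d^3 + 57*d^2 - 99*d + 54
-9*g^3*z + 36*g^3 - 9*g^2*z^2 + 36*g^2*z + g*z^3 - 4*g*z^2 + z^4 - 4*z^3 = (-3*g + z)*(g + z)*(3*g + z)*(z - 4)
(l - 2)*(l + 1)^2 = l^3 - 3*l - 2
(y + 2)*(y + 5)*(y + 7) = y^3 + 14*y^2 + 59*y + 70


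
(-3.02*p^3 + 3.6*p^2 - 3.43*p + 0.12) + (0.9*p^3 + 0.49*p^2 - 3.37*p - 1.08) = -2.12*p^3 + 4.09*p^2 - 6.8*p - 0.96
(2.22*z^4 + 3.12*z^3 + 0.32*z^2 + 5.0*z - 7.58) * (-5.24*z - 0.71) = -11.6328*z^5 - 17.925*z^4 - 3.892*z^3 - 26.4272*z^2 + 36.1692*z + 5.3818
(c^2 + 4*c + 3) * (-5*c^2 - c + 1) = -5*c^4 - 21*c^3 - 18*c^2 + c + 3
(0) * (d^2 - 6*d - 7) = 0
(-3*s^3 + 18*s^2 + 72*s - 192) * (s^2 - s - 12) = -3*s^5 + 21*s^4 + 90*s^3 - 480*s^2 - 672*s + 2304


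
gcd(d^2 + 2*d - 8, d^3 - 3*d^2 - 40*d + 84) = d - 2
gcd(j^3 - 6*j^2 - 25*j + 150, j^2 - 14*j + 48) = j - 6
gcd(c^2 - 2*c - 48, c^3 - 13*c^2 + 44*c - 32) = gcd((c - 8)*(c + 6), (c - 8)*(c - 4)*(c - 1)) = c - 8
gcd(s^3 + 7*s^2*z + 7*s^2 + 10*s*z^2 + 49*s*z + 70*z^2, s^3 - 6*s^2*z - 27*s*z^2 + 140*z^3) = s + 5*z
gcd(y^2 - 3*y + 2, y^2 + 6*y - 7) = y - 1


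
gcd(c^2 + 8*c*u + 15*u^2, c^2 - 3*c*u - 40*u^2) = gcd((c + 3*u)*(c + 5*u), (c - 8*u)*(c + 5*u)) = c + 5*u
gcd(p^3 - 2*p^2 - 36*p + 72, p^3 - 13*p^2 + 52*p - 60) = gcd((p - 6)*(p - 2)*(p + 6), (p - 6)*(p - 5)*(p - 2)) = p^2 - 8*p + 12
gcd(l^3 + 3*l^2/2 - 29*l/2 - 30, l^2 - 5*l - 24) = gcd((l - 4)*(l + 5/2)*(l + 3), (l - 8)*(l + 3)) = l + 3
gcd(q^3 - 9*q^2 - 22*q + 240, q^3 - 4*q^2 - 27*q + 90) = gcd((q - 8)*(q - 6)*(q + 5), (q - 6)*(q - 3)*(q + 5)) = q^2 - q - 30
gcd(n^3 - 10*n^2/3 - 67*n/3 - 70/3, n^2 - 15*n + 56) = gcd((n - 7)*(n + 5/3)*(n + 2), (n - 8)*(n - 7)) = n - 7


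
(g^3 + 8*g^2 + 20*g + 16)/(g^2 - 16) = (g^2 + 4*g + 4)/(g - 4)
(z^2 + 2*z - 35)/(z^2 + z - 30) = (z + 7)/(z + 6)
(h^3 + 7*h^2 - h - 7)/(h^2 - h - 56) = (h^2 - 1)/(h - 8)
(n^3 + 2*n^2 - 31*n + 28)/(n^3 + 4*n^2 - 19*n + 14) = (n - 4)/(n - 2)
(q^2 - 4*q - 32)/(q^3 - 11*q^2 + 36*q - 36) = (q^2 - 4*q - 32)/(q^3 - 11*q^2 + 36*q - 36)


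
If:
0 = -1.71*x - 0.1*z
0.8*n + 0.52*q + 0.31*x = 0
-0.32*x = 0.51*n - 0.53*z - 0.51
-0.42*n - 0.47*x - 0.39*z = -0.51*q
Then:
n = 0.21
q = -0.35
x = 0.04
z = -0.73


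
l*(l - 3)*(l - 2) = l^3 - 5*l^2 + 6*l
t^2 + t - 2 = (t - 1)*(t + 2)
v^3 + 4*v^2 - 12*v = v*(v - 2)*(v + 6)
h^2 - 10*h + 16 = (h - 8)*(h - 2)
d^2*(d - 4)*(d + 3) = d^4 - d^3 - 12*d^2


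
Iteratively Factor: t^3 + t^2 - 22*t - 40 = (t - 5)*(t^2 + 6*t + 8) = (t - 5)*(t + 2)*(t + 4)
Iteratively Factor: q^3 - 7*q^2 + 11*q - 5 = (q - 5)*(q^2 - 2*q + 1) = (q - 5)*(q - 1)*(q - 1)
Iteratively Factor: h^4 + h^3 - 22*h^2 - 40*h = (h)*(h^3 + h^2 - 22*h - 40) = h*(h - 5)*(h^2 + 6*h + 8) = h*(h - 5)*(h + 4)*(h + 2)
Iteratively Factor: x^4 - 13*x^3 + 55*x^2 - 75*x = (x)*(x^3 - 13*x^2 + 55*x - 75) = x*(x - 5)*(x^2 - 8*x + 15) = x*(x - 5)*(x - 3)*(x - 5)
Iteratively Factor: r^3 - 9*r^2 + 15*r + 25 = (r + 1)*(r^2 - 10*r + 25) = (r - 5)*(r + 1)*(r - 5)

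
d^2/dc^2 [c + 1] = 0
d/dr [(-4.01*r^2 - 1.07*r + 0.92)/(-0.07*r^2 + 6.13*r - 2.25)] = (-24.6562*r^2 + 18.1738*r - 3.2321)/(0.0049*r^4 - 0.8582*r^3 + 37.8919*r^2 - 27.585*r + 5.0625)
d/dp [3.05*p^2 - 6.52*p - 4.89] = 6.1*p - 6.52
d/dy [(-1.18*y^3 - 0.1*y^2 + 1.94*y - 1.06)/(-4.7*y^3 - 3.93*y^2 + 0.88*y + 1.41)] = (4.1674*y^4 + 16.1592*y^3 - 12.4012*y^2 - 8.6136*y + 3.6682)/(22.09*y^6 + 36.942*y^5 + 7.1729*y^4 - 20.1708*y^3 - 10.3082*y^2 + 2.4816*y + 1.9881)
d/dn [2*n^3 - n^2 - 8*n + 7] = 6*n^2 - 2*n - 8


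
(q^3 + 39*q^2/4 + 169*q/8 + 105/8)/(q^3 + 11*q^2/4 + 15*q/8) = (q + 7)/q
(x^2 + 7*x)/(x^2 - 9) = x*(x + 7)/(x^2 - 9)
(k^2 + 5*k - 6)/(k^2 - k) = (k + 6)/k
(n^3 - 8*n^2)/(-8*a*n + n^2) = n*(8 - n)/(8*a - n)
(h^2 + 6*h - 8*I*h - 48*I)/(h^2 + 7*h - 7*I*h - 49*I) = (h^2 + h*(6 - 8*I) - 48*I)/(h^2 + h*(7 - 7*I) - 49*I)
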